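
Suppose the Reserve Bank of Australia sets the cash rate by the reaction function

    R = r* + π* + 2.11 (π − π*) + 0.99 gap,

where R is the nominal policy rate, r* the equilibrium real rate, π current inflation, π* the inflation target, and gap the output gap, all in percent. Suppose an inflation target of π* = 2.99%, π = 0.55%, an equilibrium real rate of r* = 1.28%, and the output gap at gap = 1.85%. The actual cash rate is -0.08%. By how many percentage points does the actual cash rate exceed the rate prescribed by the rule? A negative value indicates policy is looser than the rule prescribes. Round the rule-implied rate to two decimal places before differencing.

-1.03 pp

R = 1.28 + 2.99 + 2.11 × (0.55 − 2.99) + 0.99 × 1.85
   = 1.28 + 2.99 − 5.1484 + 1.8315 = 0.95
Deviation = -0.08 − 0.95 = -1.03 pp.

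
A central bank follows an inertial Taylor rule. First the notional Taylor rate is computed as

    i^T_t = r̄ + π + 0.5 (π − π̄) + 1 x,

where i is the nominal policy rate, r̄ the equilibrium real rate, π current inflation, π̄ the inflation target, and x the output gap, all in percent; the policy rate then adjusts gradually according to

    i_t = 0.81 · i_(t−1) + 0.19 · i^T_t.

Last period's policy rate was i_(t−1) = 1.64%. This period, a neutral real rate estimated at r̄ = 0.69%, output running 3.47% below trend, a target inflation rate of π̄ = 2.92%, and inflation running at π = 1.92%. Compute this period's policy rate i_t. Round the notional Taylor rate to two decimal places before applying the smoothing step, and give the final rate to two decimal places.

Output 3.47% below potential → x = -3.47.
i^T_t = 0.69 + 1.92 + 0.5 × (1.92 − 2.92) + 1 × (-3.47)
   = 0.69 + 1.92 − 0.5 − 3.47 = -1.36
i_t = 0.81 × 1.64 + 0.19 × (-1.36) = 1.3284 − 0.2584 = 1.07

1.07%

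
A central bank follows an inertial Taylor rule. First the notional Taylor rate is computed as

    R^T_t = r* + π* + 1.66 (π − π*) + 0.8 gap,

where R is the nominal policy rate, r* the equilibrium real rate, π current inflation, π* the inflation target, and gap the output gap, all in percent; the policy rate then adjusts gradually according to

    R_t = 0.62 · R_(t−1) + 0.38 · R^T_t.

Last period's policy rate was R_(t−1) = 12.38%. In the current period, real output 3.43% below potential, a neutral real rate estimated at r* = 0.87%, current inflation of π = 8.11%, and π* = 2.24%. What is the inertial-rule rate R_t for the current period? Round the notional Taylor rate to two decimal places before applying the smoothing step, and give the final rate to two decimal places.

11.52%

Output 3.43% below potential → gap = -3.43.
R^T_t = 0.87 + 2.24 + 1.66 × (8.11 − 2.24) + 0.8 × (-3.43)
   = 0.87 + 2.24 + 9.7442 − 2.744 = 10.11
R_t = 0.62 × 12.38 + 0.38 × 10.11 = 7.6756 + 3.8418 = 11.52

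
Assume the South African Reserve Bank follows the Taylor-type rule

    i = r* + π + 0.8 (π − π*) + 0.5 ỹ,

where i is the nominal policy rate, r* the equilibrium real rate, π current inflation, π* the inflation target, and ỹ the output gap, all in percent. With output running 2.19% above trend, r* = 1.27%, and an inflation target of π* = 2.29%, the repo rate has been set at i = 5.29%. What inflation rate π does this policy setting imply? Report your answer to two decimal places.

Output 2.19% above potential → ỹ = 2.19.
Collecting π: i = r* + (1 + 0.8) π − 0.8 π* + 0.5 ỹ
1.8 π = 5.29 − 1.27 + 0.8 × 2.29 − 0.5 × 2.19 = 4.757
π = 4.757 / 1.8 = 2.64

2.64%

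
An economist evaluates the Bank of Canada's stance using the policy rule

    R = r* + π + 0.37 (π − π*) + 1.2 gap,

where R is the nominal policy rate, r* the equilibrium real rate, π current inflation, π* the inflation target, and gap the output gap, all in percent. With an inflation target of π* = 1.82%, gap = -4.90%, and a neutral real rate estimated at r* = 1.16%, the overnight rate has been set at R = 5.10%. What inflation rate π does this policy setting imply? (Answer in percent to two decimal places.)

Collecting π: R = r* + (1 + 0.37) π − 0.37 π* + 1.2 gap
1.37 π = 5.10 − 1.16 + 0.37 × 1.82 − 1.2 × (-4.90) = 10.4934
π = 10.4934 / 1.37 = 7.66

7.66%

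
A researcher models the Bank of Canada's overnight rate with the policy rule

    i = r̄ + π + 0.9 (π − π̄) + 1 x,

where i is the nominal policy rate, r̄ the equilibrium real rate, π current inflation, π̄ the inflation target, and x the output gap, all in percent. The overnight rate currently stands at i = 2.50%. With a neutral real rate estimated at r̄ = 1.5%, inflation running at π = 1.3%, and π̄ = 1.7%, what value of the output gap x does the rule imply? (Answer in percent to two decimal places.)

1 x = 2.50 − 1.5 − 1.3 − 0.9 × (1.3 − 1.7) = 0.06
x = 0.06 / 1 = 0.06

0.06%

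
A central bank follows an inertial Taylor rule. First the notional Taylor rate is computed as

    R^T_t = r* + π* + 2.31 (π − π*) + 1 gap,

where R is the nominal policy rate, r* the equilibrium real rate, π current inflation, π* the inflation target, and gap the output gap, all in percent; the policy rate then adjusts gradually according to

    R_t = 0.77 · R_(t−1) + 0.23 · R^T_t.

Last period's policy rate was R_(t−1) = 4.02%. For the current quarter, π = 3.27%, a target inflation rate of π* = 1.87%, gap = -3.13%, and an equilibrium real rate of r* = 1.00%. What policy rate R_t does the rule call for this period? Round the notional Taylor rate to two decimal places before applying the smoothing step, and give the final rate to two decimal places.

3.78%

R^T_t = 1.00 + 1.87 + 2.31 × (3.27 − 1.87) + 1 × (-3.13)
   = 1.00 + 1.87 + 3.234 − 3.13 = 2.97
R_t = 0.77 × 4.02 + 0.23 × 2.97 = 3.0954 + 0.6831 = 3.78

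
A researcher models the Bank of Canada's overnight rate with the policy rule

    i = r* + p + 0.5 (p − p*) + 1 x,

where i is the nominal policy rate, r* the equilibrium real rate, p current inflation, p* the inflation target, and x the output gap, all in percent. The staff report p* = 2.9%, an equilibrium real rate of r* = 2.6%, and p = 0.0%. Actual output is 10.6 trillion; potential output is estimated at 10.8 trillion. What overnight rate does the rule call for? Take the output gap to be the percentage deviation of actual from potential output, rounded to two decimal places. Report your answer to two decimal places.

Output gap = 100 × (10.6 − 10.8) / 10.8 = -1.85%.
i = 2.60 + 0.00 + 0.5 × (0.00 − 2.90) + 1 × (-1.85)
   = 2.60 + 0 − 1.45 − 1.85 = -0.70

-0.70%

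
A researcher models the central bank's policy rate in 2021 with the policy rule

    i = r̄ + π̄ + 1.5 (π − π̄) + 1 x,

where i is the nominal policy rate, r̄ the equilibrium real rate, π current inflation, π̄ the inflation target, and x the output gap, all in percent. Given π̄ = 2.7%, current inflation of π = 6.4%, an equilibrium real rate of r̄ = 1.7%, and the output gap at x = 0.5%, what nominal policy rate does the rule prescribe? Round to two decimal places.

10.45%

i = 1.7 + 2.7 + 1.5 × (6.4 − 2.7) + 1 × 0.5
   = 1.7 + 2.7 + 5.55 + 0.5 = 10.45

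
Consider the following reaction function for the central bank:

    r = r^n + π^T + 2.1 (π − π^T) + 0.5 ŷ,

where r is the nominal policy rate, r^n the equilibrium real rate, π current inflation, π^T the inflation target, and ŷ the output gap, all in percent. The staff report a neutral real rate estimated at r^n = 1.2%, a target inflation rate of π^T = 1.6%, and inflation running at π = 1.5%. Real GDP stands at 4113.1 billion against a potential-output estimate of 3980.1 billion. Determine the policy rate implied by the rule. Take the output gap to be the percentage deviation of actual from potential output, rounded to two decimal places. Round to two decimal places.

Output gap = 100 × (4113.1 − 3980.1) / 3980.1 = 3.34%.
r = 1.20 + 1.60 + 2.1 × (1.50 − 1.60) + 0.5 × 3.34
   = 1.20 + 1.6 − 0.21 + 1.67 = 4.26

4.26%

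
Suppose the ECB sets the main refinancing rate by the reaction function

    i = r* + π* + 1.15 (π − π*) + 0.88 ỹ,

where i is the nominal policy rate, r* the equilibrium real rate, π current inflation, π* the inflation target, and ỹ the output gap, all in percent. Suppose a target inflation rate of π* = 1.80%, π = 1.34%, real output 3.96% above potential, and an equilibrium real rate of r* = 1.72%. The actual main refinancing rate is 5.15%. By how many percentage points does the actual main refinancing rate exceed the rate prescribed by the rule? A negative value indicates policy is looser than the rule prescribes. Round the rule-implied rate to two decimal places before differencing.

Output 3.96% above potential → ỹ = 3.96.
i = 1.72 + 1.80 + 1.15 × (1.34 − 1.80) + 0.88 × 3.96
   = 1.72 + 1.8 − 0.529 + 3.4848 = 6.48
Deviation = 5.15 − 6.48 = -1.33 pp.

-1.33 pp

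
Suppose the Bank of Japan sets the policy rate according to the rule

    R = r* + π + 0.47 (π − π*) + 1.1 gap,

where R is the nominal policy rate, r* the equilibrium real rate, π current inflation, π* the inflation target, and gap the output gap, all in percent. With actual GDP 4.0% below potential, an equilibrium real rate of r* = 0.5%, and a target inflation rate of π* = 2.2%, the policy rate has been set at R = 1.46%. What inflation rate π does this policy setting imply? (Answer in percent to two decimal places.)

4.35%

Output 4.0% below potential → gap = -4.0.
Collecting π: R = r* + (1 + 0.47) π − 0.47 π* + 1.1 gap
1.47 π = 1.46 − 0.5 + 0.47 × 2.2 − 1.1 × (-4.0) = 6.394
π = 6.394 / 1.47 = 4.35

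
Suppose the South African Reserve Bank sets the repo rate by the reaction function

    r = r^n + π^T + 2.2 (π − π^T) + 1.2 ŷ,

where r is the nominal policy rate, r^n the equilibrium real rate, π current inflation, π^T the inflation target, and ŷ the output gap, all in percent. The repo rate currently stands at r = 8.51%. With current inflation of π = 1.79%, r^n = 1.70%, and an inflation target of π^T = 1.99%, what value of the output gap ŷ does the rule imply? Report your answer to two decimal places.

4.38%

1.2 ŷ = 8.51 − 1.70 − 1.99 − 2.2 × (1.79 − 1.99) = 5.26
ŷ = 5.26 / 1.2 = 4.38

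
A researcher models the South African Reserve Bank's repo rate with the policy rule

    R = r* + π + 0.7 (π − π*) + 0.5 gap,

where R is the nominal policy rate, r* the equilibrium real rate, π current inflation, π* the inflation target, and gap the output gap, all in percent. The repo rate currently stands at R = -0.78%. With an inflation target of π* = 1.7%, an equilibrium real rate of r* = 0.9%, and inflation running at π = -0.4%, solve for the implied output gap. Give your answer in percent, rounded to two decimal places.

0.5 gap = -0.78 − 0.9 − (-0.4) − 0.7 × ((-0.4) − 1.7) = 0.19
gap = 0.19 / 0.5 = 0.38

0.38%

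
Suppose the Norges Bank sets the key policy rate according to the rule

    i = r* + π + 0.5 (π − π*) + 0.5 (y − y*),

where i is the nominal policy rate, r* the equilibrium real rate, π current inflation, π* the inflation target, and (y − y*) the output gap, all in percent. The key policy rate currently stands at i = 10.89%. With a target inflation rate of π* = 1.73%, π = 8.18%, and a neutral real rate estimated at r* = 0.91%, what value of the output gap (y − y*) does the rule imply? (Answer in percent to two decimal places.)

-2.85%

0.5 (y − y*) = 10.89 − 0.91 − 8.18 − 0.5 × (8.18 − 1.73) = -1.425
(y − y*) = -1.425 / 0.5 = -2.85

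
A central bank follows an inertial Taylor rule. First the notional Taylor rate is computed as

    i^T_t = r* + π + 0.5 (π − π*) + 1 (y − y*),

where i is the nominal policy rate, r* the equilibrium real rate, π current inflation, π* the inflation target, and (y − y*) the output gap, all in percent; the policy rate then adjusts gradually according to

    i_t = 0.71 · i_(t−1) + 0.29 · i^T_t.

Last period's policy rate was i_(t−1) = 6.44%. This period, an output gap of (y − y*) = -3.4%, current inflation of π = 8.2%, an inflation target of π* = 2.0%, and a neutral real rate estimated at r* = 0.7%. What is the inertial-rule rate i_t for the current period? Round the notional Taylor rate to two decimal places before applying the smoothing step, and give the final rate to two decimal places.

7.07%

i^T_t = 0.7 + 8.2 + 0.5 × (8.2 − 2.0) + 1 × (-3.4)
   = 0.7 + 8.2 + 3.1 − 3.4 = 8.60
i_t = 0.71 × 6.44 + 0.29 × 8.60 = 4.5724 + 2.494 = 7.07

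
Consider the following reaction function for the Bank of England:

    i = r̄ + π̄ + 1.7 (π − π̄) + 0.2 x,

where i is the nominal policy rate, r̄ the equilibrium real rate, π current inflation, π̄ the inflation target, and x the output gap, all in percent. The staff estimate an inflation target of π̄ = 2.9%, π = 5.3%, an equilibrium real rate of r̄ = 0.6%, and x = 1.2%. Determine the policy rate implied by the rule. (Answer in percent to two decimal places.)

i = 0.6 + 2.9 + 1.7 × (5.3 − 2.9) + 0.2 × 1.2
   = 0.6 + 2.9 + 4.08 + 0.24 = 7.82

7.82%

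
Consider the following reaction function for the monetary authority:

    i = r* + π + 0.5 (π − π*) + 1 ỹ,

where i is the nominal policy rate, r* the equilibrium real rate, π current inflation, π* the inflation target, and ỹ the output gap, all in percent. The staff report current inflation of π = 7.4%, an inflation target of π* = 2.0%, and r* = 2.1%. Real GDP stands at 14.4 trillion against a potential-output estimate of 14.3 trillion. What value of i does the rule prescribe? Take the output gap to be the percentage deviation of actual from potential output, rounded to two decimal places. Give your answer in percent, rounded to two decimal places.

Output gap = 100 × (14.4 − 14.3) / 14.3 = 0.70%.
i = 2.10 + 7.40 + 0.5 × (7.40 − 2.00) + 1 × 0.70
   = 2.10 + 7.4 + 2.7 + 0.7 = 12.90

12.90%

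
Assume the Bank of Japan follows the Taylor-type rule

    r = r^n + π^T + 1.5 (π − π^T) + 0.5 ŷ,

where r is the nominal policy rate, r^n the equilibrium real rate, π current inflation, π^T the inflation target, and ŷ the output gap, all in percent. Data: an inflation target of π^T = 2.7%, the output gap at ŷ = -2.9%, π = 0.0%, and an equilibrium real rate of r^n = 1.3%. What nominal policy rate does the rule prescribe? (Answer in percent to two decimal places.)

-1.50%

r = 1.3 + 2.7 + 1.5 × (0.0 − 2.7) + 0.5 × (-2.9)
   = 1.3 + 2.7 − 4.05 − 1.45 = -1.50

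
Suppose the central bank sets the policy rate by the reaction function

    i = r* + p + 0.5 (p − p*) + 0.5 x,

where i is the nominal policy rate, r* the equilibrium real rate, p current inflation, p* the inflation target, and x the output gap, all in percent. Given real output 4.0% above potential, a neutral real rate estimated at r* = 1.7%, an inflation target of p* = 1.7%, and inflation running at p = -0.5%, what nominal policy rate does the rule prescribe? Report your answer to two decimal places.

2.10%

Output 4.0% above potential → x = 4.0.
i = 1.7 + (-0.5) + 0.5 × (-0.5 − 1.7) + 0.5 × 4.0
   = 1.7 − 0.5 − 1.1 + 2 = 2.10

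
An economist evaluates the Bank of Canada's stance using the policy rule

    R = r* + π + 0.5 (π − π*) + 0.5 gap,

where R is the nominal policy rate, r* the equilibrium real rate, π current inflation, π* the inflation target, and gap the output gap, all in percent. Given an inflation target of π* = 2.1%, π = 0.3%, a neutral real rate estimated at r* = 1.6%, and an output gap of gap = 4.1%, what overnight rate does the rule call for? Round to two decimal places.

R = 1.6 + 0.3 + 0.5 × (0.3 − 2.1) + 0.5 × 4.1
   = 1.6 + 0.3 − 0.9 + 2.05 = 3.05

3.05%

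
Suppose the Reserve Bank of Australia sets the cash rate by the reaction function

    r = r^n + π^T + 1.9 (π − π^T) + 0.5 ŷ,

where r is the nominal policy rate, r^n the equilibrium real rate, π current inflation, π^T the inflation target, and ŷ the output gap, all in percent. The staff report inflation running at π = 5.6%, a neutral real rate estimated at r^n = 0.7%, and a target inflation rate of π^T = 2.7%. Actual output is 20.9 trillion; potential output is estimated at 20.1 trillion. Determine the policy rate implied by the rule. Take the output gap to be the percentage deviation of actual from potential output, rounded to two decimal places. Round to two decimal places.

Output gap = 100 × (20.9 − 20.1) / 20.1 = 3.98%.
r = 0.70 + 2.70 + 1.9 × (5.60 − 2.70) + 0.5 × 3.98
   = 0.70 + 2.7 + 5.51 + 1.99 = 10.90

10.90%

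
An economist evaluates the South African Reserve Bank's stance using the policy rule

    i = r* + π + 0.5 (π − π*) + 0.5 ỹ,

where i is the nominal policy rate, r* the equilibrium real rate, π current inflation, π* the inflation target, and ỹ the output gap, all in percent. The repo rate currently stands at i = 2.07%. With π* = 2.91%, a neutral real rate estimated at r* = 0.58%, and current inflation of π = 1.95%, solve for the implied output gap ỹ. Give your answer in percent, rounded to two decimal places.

0.5 ỹ = 2.07 − 0.58 − 1.95 − 0.5 × (1.95 − 2.91) = 0.02
ỹ = 0.02 / 0.5 = 0.04

0.04%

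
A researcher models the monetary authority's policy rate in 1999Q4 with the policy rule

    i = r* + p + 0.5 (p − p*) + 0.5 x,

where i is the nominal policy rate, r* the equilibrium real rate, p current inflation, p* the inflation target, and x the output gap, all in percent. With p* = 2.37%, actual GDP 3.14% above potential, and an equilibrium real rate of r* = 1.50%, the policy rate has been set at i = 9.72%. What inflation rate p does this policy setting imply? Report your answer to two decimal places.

5.22%

Output 3.14% above potential → x = 3.14.
Collecting p: i = r* + (1 + 0.5) p − 0.5 p* + 0.5 x
1.5 p = 9.72 − 1.50 + 0.5 × 2.37 − 0.5 × 3.14 = 7.835
p = 7.835 / 1.5 = 5.22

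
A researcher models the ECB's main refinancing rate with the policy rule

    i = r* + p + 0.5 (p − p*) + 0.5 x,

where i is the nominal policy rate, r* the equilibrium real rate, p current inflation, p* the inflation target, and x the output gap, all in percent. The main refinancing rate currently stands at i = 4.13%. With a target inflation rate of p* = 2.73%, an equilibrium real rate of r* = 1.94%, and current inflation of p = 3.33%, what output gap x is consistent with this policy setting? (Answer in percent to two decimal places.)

0.5 x = 4.13 − 1.94 − 3.33 − 0.5 × (3.33 − 2.73) = -1.44
x = -1.44 / 0.5 = -2.88

-2.88%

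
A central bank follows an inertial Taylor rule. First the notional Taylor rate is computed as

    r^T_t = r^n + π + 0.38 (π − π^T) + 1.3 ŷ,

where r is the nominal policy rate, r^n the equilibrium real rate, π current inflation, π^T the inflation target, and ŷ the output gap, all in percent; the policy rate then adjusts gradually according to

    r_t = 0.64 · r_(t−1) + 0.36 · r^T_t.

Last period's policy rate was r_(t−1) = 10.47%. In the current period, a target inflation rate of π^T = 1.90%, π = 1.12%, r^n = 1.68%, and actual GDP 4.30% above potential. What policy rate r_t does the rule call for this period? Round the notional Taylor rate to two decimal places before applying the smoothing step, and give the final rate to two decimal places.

9.61%

Output 4.30% above potential → ŷ = 4.30.
r^T_t = 1.68 + 1.12 + 0.38 × (1.12 − 1.90) + 1.3 × 4.30
   = 1.68 + 1.12 − 0.2964 + 5.59 = 8.09
r_t = 0.64 × 10.47 + 0.36 × 8.09 = 6.7008 + 2.9124 = 9.61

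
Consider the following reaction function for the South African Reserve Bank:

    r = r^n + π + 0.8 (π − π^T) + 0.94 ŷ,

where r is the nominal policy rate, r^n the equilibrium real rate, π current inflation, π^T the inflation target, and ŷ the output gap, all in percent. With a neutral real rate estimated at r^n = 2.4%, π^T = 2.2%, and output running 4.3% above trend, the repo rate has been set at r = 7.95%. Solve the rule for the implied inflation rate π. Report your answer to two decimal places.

Output 4.3% above potential → ŷ = 4.3.
Collecting π: r = r^n + (1 + 0.8) π − 0.8 π^T + 0.94 ŷ
1.8 π = 7.95 − 2.4 + 0.8 × 2.2 − 0.94 × 4.3 = 3.268
π = 3.268 / 1.8 = 1.82

1.82%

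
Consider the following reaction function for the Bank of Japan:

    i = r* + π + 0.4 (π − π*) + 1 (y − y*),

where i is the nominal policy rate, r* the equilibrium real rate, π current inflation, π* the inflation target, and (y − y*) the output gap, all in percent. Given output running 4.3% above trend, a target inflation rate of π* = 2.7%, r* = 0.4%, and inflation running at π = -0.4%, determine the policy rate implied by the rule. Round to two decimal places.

Output 4.3% above potential → (y − y*) = 4.3.
i = 0.4 + (-0.4) + 0.4 × (-0.4 − 2.7) + 1 × 4.3
   = 0.4 − 0.4 − 1.24 + 4.3 = 3.06

3.06%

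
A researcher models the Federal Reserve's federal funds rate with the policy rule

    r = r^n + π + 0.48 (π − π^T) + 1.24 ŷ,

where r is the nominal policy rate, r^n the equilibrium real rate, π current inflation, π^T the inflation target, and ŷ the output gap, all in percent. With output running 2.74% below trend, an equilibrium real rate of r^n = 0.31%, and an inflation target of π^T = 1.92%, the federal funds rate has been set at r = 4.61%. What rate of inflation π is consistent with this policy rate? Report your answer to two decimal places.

Output 2.74% below potential → ŷ = -2.74.
Collecting π: r = r^n + (1 + 0.48) π − 0.48 π^T + 1.24 ŷ
1.48 π = 4.61 − 0.31 + 0.48 × 1.92 − 1.24 × (-2.74) = 8.6192
π = 8.6192 / 1.48 = 5.82

5.82%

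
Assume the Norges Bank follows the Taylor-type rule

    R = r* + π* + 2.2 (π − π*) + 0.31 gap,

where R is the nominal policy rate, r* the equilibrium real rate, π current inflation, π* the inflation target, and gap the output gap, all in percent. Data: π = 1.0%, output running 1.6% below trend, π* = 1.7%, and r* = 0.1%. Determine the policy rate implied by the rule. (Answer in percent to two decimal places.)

Output 1.6% below potential → gap = -1.6.
R = 0.1 + 1.7 + 2.2 × (1.0 − 1.7) + 0.31 × (-1.6)
   = 0.1 + 1.7 − 1.54 − 0.496 = -0.24

-0.24%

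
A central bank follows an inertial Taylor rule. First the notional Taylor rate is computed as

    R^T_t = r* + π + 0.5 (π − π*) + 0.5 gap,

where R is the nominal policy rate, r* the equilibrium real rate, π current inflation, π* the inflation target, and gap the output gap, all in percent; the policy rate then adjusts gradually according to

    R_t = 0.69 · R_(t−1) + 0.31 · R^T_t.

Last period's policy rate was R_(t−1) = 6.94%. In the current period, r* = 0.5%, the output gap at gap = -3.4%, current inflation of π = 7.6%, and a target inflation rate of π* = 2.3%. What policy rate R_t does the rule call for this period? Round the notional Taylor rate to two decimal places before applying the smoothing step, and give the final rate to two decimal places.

R^T_t = 0.5 + 7.6 + 0.5 × (7.6 − 2.3) + 0.5 × (-3.4)
   = 0.5 + 7.6 + 2.65 − 1.7 = 9.05
R_t = 0.69 × 6.94 + 0.31 × 9.05 = 4.7886 + 2.8055 = 7.59

7.59%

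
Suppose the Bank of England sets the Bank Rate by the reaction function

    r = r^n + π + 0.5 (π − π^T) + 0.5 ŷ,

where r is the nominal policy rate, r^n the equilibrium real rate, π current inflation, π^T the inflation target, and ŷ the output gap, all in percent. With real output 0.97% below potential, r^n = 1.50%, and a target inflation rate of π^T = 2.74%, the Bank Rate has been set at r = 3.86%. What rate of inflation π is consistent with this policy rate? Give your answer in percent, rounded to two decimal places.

Output 0.97% below potential → ŷ = -0.97.
Collecting π: r = r^n + (1 + 0.5) π − 0.5 π^T + 0.5 ŷ
1.5 π = 3.86 − 1.50 + 0.5 × 2.74 − 0.5 × (-0.97) = 4.215
π = 4.215 / 1.5 = 2.81

2.81%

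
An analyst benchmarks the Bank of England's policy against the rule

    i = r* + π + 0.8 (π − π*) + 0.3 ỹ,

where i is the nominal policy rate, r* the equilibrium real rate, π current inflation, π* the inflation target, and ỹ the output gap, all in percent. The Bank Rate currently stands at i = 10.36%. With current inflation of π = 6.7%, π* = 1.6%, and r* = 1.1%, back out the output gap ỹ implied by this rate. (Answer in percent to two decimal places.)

-5.07%

0.3 ỹ = 10.36 − 1.1 − 6.7 − 0.8 × (6.7 − 1.6) = -1.52
ỹ = -1.52 / 0.3 = -5.07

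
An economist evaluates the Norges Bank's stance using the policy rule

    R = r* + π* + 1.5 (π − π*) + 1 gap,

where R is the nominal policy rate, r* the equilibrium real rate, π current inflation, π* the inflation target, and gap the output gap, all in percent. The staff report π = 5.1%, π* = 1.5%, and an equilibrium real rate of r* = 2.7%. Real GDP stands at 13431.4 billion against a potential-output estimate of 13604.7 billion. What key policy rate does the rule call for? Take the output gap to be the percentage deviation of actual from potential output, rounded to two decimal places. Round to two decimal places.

8.33%

Output gap = 100 × (13431.4 − 13604.7) / 13604.7 = -1.27%.
R = 2.70 + 1.50 + 1.5 × (5.10 − 1.50) + 1 × (-1.27)
   = 2.70 + 1.5 + 5.4 − 1.27 = 8.33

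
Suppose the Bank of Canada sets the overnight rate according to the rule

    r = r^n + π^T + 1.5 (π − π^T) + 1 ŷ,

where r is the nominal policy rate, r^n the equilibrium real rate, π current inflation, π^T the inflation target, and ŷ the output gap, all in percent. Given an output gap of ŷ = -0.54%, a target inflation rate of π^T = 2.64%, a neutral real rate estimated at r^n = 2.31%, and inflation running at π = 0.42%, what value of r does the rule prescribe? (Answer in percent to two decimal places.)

r = 2.31 + 2.64 + 1.5 × (0.42 − 2.64) + 1 × (-0.54)
   = 2.31 + 2.64 − 3.33 − 0.54 = 1.08

1.08%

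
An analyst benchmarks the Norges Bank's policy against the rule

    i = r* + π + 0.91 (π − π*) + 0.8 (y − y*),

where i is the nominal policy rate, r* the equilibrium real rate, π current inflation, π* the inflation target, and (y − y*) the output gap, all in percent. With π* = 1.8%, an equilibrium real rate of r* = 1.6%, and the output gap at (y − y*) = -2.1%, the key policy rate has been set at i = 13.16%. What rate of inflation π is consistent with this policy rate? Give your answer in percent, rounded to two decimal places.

Collecting π: i = r* + (1 + 0.91) π − 0.91 π* + 0.8 (y − y*)
1.91 π = 13.16 − 1.6 + 0.91 × 1.8 − 0.8 × (-2.1) = 14.878
π = 14.878 / 1.91 = 7.79

7.79%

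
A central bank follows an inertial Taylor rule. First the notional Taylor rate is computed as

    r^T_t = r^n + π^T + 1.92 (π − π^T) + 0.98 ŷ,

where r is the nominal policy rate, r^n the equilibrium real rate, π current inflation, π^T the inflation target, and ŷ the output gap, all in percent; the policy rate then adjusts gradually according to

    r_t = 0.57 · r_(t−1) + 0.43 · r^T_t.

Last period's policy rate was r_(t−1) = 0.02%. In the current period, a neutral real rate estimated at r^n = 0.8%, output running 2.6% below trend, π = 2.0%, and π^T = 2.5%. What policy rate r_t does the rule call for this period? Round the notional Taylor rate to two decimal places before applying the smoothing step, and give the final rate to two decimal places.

Output 2.6% below potential → ŷ = -2.6.
r^T_t = 0.8 + 2.5 + 1.92 × (2.0 − 2.5) + 0.98 × (-2.6)
   = 0.8 + 2.5 − 0.96 − 2.548 = -0.21
r_t = 0.57 × 0.02 + 0.43 × (-0.21) = 0.0114 − 0.0903 = -0.08

-0.08%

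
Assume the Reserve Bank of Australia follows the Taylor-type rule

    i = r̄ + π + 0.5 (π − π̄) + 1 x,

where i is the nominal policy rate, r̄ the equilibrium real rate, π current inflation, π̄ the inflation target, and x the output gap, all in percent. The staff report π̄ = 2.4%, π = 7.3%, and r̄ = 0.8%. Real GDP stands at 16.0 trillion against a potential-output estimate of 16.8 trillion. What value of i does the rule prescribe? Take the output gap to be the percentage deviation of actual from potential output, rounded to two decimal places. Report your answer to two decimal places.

Output gap = 100 × (16.0 − 16.8) / 16.8 = -4.76%.
i = 0.80 + 7.30 + 0.5 × (7.30 − 2.40) + 1 × (-4.76)
   = 0.80 + 7.3 + 2.45 − 4.76 = 5.79

5.79%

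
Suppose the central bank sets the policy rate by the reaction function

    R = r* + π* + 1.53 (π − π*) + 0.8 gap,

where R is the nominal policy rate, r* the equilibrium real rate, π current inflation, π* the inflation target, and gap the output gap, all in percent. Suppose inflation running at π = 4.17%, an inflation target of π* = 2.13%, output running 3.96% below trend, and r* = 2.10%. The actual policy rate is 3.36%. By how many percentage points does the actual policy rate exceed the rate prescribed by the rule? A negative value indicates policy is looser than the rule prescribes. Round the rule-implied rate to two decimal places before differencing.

Output 3.96% below potential → gap = -3.96.
R = 2.10 + 2.13 + 1.53 × (4.17 − 2.13) + 0.8 × (-3.96)
   = 2.10 + 2.13 + 3.1212 − 3.168 = 4.18
Deviation = 3.36 − 4.18 = -0.82 pp.

-0.82 pp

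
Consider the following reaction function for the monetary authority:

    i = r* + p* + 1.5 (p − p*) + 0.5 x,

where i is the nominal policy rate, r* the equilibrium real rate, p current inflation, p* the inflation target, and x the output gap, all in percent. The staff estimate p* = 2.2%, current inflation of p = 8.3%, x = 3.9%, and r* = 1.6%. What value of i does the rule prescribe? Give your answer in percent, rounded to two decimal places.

i = 1.6 + 2.2 + 1.5 × (8.3 − 2.2) + 0.5 × 3.9
   = 1.6 + 2.2 + 9.15 + 1.95 = 14.90

14.90%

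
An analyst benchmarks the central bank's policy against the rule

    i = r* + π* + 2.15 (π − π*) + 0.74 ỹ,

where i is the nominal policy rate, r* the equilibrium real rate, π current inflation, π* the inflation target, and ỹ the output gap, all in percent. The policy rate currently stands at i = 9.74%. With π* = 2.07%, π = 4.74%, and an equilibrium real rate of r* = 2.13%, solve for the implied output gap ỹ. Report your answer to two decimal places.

0.74 ỹ = 9.74 − 2.13 − 2.07 − 2.15 × (4.74 − 2.07) = -0.2005
ỹ = -0.2005 / 0.74 = -0.27

-0.27%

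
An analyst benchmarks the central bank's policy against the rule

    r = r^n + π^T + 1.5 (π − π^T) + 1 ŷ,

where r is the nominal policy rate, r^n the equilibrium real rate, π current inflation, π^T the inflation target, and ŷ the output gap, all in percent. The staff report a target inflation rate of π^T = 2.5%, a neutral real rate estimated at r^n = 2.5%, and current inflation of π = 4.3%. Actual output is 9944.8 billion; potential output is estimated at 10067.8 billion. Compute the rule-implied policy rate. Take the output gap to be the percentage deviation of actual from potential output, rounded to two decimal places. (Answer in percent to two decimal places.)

Output gap = 100 × (9944.8 − 10067.8) / 10067.8 = -1.22%.
r = 2.50 + 2.50 + 1.5 × (4.30 − 2.50) + 1 × (-1.22)
   = 2.50 + 2.5 + 2.7 − 1.22 = 6.48

6.48%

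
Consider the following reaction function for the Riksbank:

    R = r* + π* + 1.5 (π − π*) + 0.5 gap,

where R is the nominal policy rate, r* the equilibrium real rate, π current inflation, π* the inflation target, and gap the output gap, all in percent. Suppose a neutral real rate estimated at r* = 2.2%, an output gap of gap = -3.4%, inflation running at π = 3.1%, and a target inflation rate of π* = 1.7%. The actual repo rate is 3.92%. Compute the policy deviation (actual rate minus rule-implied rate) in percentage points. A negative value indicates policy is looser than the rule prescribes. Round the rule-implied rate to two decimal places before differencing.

-0.38 pp

R = 2.2 + 1.7 + 1.5 × (3.1 − 1.7) + 0.5 × (-3.4)
   = 2.2 + 1.7 + 2.1 − 1.7 = 4.30
Deviation = 3.92 − 4.30 = -0.38 pp.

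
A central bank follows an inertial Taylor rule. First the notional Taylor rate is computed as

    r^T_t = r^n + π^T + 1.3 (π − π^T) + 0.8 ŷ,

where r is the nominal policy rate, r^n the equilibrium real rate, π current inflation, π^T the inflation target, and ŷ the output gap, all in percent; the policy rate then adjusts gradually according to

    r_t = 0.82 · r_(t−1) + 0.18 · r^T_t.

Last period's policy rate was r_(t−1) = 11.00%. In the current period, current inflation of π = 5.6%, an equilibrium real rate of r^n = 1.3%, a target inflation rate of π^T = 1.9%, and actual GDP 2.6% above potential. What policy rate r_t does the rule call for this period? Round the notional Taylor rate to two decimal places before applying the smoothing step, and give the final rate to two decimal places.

Output 2.6% above potential → ŷ = 2.6.
r^T_t = 1.3 + 1.9 + 1.3 × (5.6 − 1.9) + 0.8 × 2.6
   = 1.3 + 1.9 + 4.81 + 2.08 = 10.09
r_t = 0.82 × 11.00 + 0.18 × 10.09 = 9.02 + 1.8162 = 10.84

10.84%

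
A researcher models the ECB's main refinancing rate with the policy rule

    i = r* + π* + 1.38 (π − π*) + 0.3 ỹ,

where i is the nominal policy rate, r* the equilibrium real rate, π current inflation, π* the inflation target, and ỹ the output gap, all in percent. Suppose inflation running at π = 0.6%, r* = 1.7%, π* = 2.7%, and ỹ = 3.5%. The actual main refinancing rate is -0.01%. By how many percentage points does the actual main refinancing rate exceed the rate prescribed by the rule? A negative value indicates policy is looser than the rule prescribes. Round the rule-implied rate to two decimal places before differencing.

i = 1.7 + 2.7 + 1.38 × (0.6 − 2.7) + 0.3 × 3.5
   = 1.7 + 2.7 − 2.898 + 1.05 = 2.55
Deviation = -0.01 − 2.55 = -2.56 pp.

-2.56 pp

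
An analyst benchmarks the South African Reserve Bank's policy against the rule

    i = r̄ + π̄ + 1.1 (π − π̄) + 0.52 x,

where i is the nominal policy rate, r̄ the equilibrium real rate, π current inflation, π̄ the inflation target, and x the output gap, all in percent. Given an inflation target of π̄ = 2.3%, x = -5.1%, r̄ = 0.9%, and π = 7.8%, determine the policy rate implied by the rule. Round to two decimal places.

i = 0.9 + 2.3 + 1.1 × (7.8 − 2.3) + 0.52 × (-5.1)
   = 0.9 + 2.3 + 6.05 − 2.652 = 6.60

6.60%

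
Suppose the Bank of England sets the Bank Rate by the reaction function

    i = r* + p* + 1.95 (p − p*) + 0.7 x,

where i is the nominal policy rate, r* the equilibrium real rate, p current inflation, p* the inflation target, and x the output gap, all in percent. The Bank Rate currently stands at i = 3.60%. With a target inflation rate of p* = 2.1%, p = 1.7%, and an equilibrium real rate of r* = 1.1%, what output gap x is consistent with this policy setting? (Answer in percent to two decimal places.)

1.69%

0.7 x = 3.60 − 1.1 − 2.1 − 1.95 × (1.7 − 2.1) = 1.18
x = 1.18 / 0.7 = 1.69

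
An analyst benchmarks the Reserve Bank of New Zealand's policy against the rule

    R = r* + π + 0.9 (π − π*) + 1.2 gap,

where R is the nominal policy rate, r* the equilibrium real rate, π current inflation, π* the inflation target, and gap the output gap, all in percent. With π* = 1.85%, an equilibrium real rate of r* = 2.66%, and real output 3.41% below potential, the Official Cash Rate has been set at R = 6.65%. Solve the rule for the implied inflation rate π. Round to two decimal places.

Output 3.41% below potential → gap = -3.41.
Collecting π: R = r* + (1 + 0.9) π − 0.9 π* + 1.2 gap
1.9 π = 6.65 − 2.66 + 0.9 × 1.85 − 1.2 × (-3.41) = 9.747
π = 9.747 / 1.9 = 5.13

5.13%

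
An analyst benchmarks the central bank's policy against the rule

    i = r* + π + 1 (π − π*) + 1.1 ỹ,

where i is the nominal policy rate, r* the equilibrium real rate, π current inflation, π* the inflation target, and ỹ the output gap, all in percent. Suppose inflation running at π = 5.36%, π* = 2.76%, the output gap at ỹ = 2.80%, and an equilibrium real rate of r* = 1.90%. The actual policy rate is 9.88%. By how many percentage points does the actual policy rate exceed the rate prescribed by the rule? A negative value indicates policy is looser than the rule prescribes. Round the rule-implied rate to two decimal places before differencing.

i = 1.90 + 5.36 + 1 × (5.36 − 2.76) + 1.1 × 2.80
   = 1.90 + 5.36 + 2.6 + 3.08 = 12.94
Deviation = 9.88 − 12.94 = -3.06 pp.

-3.06 pp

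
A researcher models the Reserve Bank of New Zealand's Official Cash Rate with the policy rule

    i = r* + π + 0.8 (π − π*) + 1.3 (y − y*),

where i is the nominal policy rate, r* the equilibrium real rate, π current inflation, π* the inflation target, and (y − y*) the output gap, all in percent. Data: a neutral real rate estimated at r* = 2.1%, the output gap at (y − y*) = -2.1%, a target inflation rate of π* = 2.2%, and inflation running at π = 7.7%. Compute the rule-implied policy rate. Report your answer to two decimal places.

11.47%

i = 2.1 + 7.7 + 0.8 × (7.7 − 2.2) + 1.3 × (-2.1)
   = 2.1 + 7.7 + 4.4 − 2.73 = 11.47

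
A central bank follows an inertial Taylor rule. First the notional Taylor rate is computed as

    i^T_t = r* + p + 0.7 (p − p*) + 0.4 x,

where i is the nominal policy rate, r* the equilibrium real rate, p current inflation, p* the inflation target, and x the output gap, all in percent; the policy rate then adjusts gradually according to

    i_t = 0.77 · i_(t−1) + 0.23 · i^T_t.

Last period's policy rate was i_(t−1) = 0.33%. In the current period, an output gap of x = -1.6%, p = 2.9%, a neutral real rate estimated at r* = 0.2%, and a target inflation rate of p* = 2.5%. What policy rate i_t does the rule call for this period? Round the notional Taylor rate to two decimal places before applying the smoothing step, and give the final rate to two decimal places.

0.88%

i^T_t = 0.2 + 2.9 + 0.7 × (2.9 − 2.5) + 0.4 × (-1.6)
   = 0.2 + 2.9 + 0.28 − 0.64 = 2.74
i_t = 0.77 × 0.33 + 0.23 × 2.74 = 0.2541 + 0.6302 = 0.88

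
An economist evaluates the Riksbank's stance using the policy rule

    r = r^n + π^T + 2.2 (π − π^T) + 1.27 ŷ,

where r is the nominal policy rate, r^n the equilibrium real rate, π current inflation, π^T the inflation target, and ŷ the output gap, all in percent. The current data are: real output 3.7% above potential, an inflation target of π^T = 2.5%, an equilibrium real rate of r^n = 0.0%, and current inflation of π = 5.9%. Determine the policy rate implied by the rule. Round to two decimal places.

14.68%

Output 3.7% above potential → ŷ = 3.7.
r = 0.0 + 2.5 + 2.2 × (5.9 − 2.5) + 1.27 × 3.7
   = 0.0 + 2.5 + 7.48 + 4.699 = 14.68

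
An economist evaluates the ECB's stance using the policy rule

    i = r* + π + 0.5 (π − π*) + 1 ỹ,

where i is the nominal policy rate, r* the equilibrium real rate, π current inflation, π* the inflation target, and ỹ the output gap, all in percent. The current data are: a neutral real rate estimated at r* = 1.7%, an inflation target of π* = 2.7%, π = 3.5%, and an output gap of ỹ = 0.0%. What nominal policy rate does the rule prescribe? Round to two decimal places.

5.60%

i = 1.7 + 3.5 + 0.5 × (3.5 − 2.7) + 1 × 0.0
   = 1.7 + 3.5 + 0.4 + 0 = 5.60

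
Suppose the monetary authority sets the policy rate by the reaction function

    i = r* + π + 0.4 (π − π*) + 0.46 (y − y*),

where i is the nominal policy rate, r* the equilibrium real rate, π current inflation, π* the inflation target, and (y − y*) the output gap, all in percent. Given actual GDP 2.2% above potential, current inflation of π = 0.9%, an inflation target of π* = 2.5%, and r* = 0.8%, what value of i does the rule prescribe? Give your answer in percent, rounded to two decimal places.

Output 2.2% above potential → (y − y*) = 2.2.
i = 0.8 + 0.9 + 0.4 × (0.9 − 2.5) + 0.46 × 2.2
   = 0.8 + 0.9 − 0.64 + 1.012 = 2.07

2.07%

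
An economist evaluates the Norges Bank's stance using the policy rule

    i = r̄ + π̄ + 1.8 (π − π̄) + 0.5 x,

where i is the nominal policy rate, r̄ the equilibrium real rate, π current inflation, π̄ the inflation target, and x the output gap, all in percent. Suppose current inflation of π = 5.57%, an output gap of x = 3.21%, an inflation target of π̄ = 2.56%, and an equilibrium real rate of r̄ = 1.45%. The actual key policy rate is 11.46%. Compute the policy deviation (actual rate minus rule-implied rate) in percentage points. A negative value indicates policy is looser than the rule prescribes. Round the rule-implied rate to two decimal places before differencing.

i = 1.45 + 2.56 + 1.8 × (5.57 − 2.56) + 0.5 × 3.21
   = 1.45 + 2.56 + 5.418 + 1.605 = 11.03
Deviation = 11.46 − 11.03 = 0.43 pp.

0.43 pp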